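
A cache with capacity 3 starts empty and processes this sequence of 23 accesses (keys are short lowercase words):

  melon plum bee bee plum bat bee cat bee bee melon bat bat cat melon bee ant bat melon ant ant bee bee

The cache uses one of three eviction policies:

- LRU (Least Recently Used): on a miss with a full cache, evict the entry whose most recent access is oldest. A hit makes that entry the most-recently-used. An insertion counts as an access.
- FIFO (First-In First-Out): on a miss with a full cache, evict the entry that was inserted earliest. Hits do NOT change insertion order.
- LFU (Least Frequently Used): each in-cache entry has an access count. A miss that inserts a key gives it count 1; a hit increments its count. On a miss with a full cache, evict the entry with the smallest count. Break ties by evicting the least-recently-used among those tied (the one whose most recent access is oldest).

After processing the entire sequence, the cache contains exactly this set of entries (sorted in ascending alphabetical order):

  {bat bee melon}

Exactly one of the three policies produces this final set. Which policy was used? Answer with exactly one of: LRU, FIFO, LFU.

Answer: FIFO

Derivation:
Simulating under each policy and comparing final sets:
  LRU: final set = {ant bee melon} -> differs
  FIFO: final set = {bat bee melon} -> MATCHES target
  LFU: final set = {ant bat bee} -> differs
Only FIFO produces the target set.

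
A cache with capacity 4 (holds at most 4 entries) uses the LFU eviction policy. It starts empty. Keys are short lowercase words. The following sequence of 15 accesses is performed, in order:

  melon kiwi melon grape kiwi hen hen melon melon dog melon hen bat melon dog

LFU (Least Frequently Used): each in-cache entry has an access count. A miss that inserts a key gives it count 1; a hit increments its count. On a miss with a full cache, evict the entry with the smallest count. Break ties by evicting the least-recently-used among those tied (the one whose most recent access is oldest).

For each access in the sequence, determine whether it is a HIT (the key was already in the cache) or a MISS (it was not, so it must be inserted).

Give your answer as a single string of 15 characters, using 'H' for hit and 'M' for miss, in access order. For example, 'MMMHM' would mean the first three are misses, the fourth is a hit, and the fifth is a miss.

LFU simulation (capacity=4):
  1. access melon: MISS. Cache: [melon(c=1)]
  2. access kiwi: MISS. Cache: [melon(c=1) kiwi(c=1)]
  3. access melon: HIT, count now 2. Cache: [kiwi(c=1) melon(c=2)]
  4. access grape: MISS. Cache: [kiwi(c=1) grape(c=1) melon(c=2)]
  5. access kiwi: HIT, count now 2. Cache: [grape(c=1) melon(c=2) kiwi(c=2)]
  6. access hen: MISS. Cache: [grape(c=1) hen(c=1) melon(c=2) kiwi(c=2)]
  7. access hen: HIT, count now 2. Cache: [grape(c=1) melon(c=2) kiwi(c=2) hen(c=2)]
  8. access melon: HIT, count now 3. Cache: [grape(c=1) kiwi(c=2) hen(c=2) melon(c=3)]
  9. access melon: HIT, count now 4. Cache: [grape(c=1) kiwi(c=2) hen(c=2) melon(c=4)]
  10. access dog: MISS, evict grape(c=1). Cache: [dog(c=1) kiwi(c=2) hen(c=2) melon(c=4)]
  11. access melon: HIT, count now 5. Cache: [dog(c=1) kiwi(c=2) hen(c=2) melon(c=5)]
  12. access hen: HIT, count now 3. Cache: [dog(c=1) kiwi(c=2) hen(c=3) melon(c=5)]
  13. access bat: MISS, evict dog(c=1). Cache: [bat(c=1) kiwi(c=2) hen(c=3) melon(c=5)]
  14. access melon: HIT, count now 6. Cache: [bat(c=1) kiwi(c=2) hen(c=3) melon(c=6)]
  15. access dog: MISS, evict bat(c=1). Cache: [dog(c=1) kiwi(c=2) hen(c=3) melon(c=6)]
Total: 8 hits, 7 misses, 3 evictions

Answer: MMHMHMHHHMHHMHM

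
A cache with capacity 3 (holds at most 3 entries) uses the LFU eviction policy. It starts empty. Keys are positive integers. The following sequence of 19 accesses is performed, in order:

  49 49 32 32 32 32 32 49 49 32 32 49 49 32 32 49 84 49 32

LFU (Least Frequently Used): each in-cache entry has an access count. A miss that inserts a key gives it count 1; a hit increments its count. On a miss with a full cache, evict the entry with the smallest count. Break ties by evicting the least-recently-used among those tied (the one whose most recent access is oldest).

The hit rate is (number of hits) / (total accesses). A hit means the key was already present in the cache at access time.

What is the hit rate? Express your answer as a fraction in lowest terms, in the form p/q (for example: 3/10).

LFU simulation (capacity=3):
  1. access 49: MISS. Cache: [49(c=1)]
  2. access 49: HIT, count now 2. Cache: [49(c=2)]
  3. access 32: MISS. Cache: [32(c=1) 49(c=2)]
  4. access 32: HIT, count now 2. Cache: [49(c=2) 32(c=2)]
  5. access 32: HIT, count now 3. Cache: [49(c=2) 32(c=3)]
  6. access 32: HIT, count now 4. Cache: [49(c=2) 32(c=4)]
  7. access 32: HIT, count now 5. Cache: [49(c=2) 32(c=5)]
  8. access 49: HIT, count now 3. Cache: [49(c=3) 32(c=5)]
  9. access 49: HIT, count now 4. Cache: [49(c=4) 32(c=5)]
  10. access 32: HIT, count now 6. Cache: [49(c=4) 32(c=6)]
  11. access 32: HIT, count now 7. Cache: [49(c=4) 32(c=7)]
  12. access 49: HIT, count now 5. Cache: [49(c=5) 32(c=7)]
  13. access 49: HIT, count now 6. Cache: [49(c=6) 32(c=7)]
  14. access 32: HIT, count now 8. Cache: [49(c=6) 32(c=8)]
  15. access 32: HIT, count now 9. Cache: [49(c=6) 32(c=9)]
  16. access 49: HIT, count now 7. Cache: [49(c=7) 32(c=9)]
  17. access 84: MISS. Cache: [84(c=1) 49(c=7) 32(c=9)]
  18. access 49: HIT, count now 8. Cache: [84(c=1) 49(c=8) 32(c=9)]
  19. access 32: HIT, count now 10. Cache: [84(c=1) 49(c=8) 32(c=10)]
Total: 16 hits, 3 misses, 0 evictions

Hit rate = 16/19

Answer: 16/19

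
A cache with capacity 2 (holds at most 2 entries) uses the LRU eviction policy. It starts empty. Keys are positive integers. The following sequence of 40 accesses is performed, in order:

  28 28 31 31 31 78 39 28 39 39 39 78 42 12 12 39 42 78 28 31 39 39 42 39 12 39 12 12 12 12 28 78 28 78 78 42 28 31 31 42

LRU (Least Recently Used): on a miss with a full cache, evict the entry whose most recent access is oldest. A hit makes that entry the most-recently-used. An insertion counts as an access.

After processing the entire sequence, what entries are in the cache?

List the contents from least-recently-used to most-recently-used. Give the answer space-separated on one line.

LRU simulation (capacity=2):
  1. access 28: MISS. Cache (LRU->MRU): [28]
  2. access 28: HIT. Cache (LRU->MRU): [28]
  3. access 31: MISS. Cache (LRU->MRU): [28 31]
  4. access 31: HIT. Cache (LRU->MRU): [28 31]
  5. access 31: HIT. Cache (LRU->MRU): [28 31]
  6. access 78: MISS, evict 28. Cache (LRU->MRU): [31 78]
  7. access 39: MISS, evict 31. Cache (LRU->MRU): [78 39]
  8. access 28: MISS, evict 78. Cache (LRU->MRU): [39 28]
  9. access 39: HIT. Cache (LRU->MRU): [28 39]
  10. access 39: HIT. Cache (LRU->MRU): [28 39]
  11. access 39: HIT. Cache (LRU->MRU): [28 39]
  12. access 78: MISS, evict 28. Cache (LRU->MRU): [39 78]
  13. access 42: MISS, evict 39. Cache (LRU->MRU): [78 42]
  14. access 12: MISS, evict 78. Cache (LRU->MRU): [42 12]
  15. access 12: HIT. Cache (LRU->MRU): [42 12]
  16. access 39: MISS, evict 42. Cache (LRU->MRU): [12 39]
  17. access 42: MISS, evict 12. Cache (LRU->MRU): [39 42]
  18. access 78: MISS, evict 39. Cache (LRU->MRU): [42 78]
  19. access 28: MISS, evict 42. Cache (LRU->MRU): [78 28]
  20. access 31: MISS, evict 78. Cache (LRU->MRU): [28 31]
  21. access 39: MISS, evict 28. Cache (LRU->MRU): [31 39]
  22. access 39: HIT. Cache (LRU->MRU): [31 39]
  23. access 42: MISS, evict 31. Cache (LRU->MRU): [39 42]
  24. access 39: HIT. Cache (LRU->MRU): [42 39]
  25. access 12: MISS, evict 42. Cache (LRU->MRU): [39 12]
  26. access 39: HIT. Cache (LRU->MRU): [12 39]
  27. access 12: HIT. Cache (LRU->MRU): [39 12]
  28. access 12: HIT. Cache (LRU->MRU): [39 12]
  29. access 12: HIT. Cache (LRU->MRU): [39 12]
  30. access 12: HIT. Cache (LRU->MRU): [39 12]
  31. access 28: MISS, evict 39. Cache (LRU->MRU): [12 28]
  32. access 78: MISS, evict 12. Cache (LRU->MRU): [28 78]
  33. access 28: HIT. Cache (LRU->MRU): [78 28]
  34. access 78: HIT. Cache (LRU->MRU): [28 78]
  35. access 78: HIT. Cache (LRU->MRU): [28 78]
  36. access 42: MISS, evict 28. Cache (LRU->MRU): [78 42]
  37. access 28: MISS, evict 78. Cache (LRU->MRU): [42 28]
  38. access 31: MISS, evict 42. Cache (LRU->MRU): [28 31]
  39. access 31: HIT. Cache (LRU->MRU): [28 31]
  40. access 42: MISS, evict 28. Cache (LRU->MRU): [31 42]
Total: 18 hits, 22 misses, 20 evictions

Answer: 31 42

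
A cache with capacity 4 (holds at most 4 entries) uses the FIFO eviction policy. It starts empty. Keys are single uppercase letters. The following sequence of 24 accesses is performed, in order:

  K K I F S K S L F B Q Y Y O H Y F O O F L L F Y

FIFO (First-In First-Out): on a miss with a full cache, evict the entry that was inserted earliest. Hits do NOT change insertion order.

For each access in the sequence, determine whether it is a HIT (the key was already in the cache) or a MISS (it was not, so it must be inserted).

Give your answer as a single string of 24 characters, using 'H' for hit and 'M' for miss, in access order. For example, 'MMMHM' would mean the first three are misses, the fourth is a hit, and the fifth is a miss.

Answer: MHMMMHHMHMMMHMMHMHHHMHHM

Derivation:
FIFO simulation (capacity=4):
  1. access K: MISS. Cache (old->new): [K]
  2. access K: HIT. Cache (old->new): [K]
  3. access I: MISS. Cache (old->new): [K I]
  4. access F: MISS. Cache (old->new): [K I F]
  5. access S: MISS. Cache (old->new): [K I F S]
  6. access K: HIT. Cache (old->new): [K I F S]
  7. access S: HIT. Cache (old->new): [K I F S]
  8. access L: MISS, evict K. Cache (old->new): [I F S L]
  9. access F: HIT. Cache (old->new): [I F S L]
  10. access B: MISS, evict I. Cache (old->new): [F S L B]
  11. access Q: MISS, evict F. Cache (old->new): [S L B Q]
  12. access Y: MISS, evict S. Cache (old->new): [L B Q Y]
  13. access Y: HIT. Cache (old->new): [L B Q Y]
  14. access O: MISS, evict L. Cache (old->new): [B Q Y O]
  15. access H: MISS, evict B. Cache (old->new): [Q Y O H]
  16. access Y: HIT. Cache (old->new): [Q Y O H]
  17. access F: MISS, evict Q. Cache (old->new): [Y O H F]
  18. access O: HIT. Cache (old->new): [Y O H F]
  19. access O: HIT. Cache (old->new): [Y O H F]
  20. access F: HIT. Cache (old->new): [Y O H F]
  21. access L: MISS, evict Y. Cache (old->new): [O H F L]
  22. access L: HIT. Cache (old->new): [O H F L]
  23. access F: HIT. Cache (old->new): [O H F L]
  24. access Y: MISS, evict O. Cache (old->new): [H F L Y]
Total: 11 hits, 13 misses, 9 evictions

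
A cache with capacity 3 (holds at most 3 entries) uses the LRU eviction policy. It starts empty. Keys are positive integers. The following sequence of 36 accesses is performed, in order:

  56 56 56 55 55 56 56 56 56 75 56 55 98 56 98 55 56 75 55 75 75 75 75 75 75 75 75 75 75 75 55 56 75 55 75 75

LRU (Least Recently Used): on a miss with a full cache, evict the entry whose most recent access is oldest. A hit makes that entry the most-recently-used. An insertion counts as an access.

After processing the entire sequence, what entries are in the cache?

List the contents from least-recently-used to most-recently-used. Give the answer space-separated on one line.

Answer: 56 55 75

Derivation:
LRU simulation (capacity=3):
  1. access 56: MISS. Cache (LRU->MRU): [56]
  2. access 56: HIT. Cache (LRU->MRU): [56]
  3. access 56: HIT. Cache (LRU->MRU): [56]
  4. access 55: MISS. Cache (LRU->MRU): [56 55]
  5. access 55: HIT. Cache (LRU->MRU): [56 55]
  6. access 56: HIT. Cache (LRU->MRU): [55 56]
  7. access 56: HIT. Cache (LRU->MRU): [55 56]
  8. access 56: HIT. Cache (LRU->MRU): [55 56]
  9. access 56: HIT. Cache (LRU->MRU): [55 56]
  10. access 75: MISS. Cache (LRU->MRU): [55 56 75]
  11. access 56: HIT. Cache (LRU->MRU): [55 75 56]
  12. access 55: HIT. Cache (LRU->MRU): [75 56 55]
  13. access 98: MISS, evict 75. Cache (LRU->MRU): [56 55 98]
  14. access 56: HIT. Cache (LRU->MRU): [55 98 56]
  15. access 98: HIT. Cache (LRU->MRU): [55 56 98]
  16. access 55: HIT. Cache (LRU->MRU): [56 98 55]
  17. access 56: HIT. Cache (LRU->MRU): [98 55 56]
  18. access 75: MISS, evict 98. Cache (LRU->MRU): [55 56 75]
  19. access 55: HIT. Cache (LRU->MRU): [56 75 55]
  20. access 75: HIT. Cache (LRU->MRU): [56 55 75]
  21. access 75: HIT. Cache (LRU->MRU): [56 55 75]
  22. access 75: HIT. Cache (LRU->MRU): [56 55 75]
  23. access 75: HIT. Cache (LRU->MRU): [56 55 75]
  24. access 75: HIT. Cache (LRU->MRU): [56 55 75]
  25. access 75: HIT. Cache (LRU->MRU): [56 55 75]
  26. access 75: HIT. Cache (LRU->MRU): [56 55 75]
  27. access 75: HIT. Cache (LRU->MRU): [56 55 75]
  28. access 75: HIT. Cache (LRU->MRU): [56 55 75]
  29. access 75: HIT. Cache (LRU->MRU): [56 55 75]
  30. access 75: HIT. Cache (LRU->MRU): [56 55 75]
  31. access 55: HIT. Cache (LRU->MRU): [56 75 55]
  32. access 56: HIT. Cache (LRU->MRU): [75 55 56]
  33. access 75: HIT. Cache (LRU->MRU): [55 56 75]
  34. access 55: HIT. Cache (LRU->MRU): [56 75 55]
  35. access 75: HIT. Cache (LRU->MRU): [56 55 75]
  36. access 75: HIT. Cache (LRU->MRU): [56 55 75]
Total: 31 hits, 5 misses, 2 evictions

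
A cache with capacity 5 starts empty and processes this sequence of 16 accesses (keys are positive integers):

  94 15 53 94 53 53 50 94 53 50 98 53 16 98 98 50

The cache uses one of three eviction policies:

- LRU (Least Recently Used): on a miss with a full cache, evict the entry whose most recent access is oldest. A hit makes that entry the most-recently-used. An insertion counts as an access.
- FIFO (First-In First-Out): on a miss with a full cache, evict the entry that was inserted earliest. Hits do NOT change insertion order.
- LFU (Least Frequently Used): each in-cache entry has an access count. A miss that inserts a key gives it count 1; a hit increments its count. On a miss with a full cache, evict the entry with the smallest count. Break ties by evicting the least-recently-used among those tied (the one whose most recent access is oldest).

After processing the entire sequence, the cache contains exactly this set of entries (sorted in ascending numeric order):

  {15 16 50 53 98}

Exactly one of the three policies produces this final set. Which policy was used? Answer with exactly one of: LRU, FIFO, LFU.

Answer: FIFO

Derivation:
Simulating under each policy and comparing final sets:
  LRU: final set = {16 50 53 94 98} -> differs
  FIFO: final set = {15 16 50 53 98} -> MATCHES target
  LFU: final set = {16 50 53 94 98} -> differs
Only FIFO produces the target set.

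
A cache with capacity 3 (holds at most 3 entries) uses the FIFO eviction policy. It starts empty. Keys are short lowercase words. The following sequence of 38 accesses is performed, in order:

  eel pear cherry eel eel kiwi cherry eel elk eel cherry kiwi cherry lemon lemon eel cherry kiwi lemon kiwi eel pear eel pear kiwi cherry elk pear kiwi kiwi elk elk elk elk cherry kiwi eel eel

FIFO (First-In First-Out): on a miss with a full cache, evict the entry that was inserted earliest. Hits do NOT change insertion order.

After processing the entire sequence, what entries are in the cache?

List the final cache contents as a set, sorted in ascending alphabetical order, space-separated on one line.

Answer: cherry eel kiwi

Derivation:
FIFO simulation (capacity=3):
  1. access eel: MISS. Cache (old->new): [eel]
  2. access pear: MISS. Cache (old->new): [eel pear]
  3. access cherry: MISS. Cache (old->new): [eel pear cherry]
  4. access eel: HIT. Cache (old->new): [eel pear cherry]
  5. access eel: HIT. Cache (old->new): [eel pear cherry]
  6. access kiwi: MISS, evict eel. Cache (old->new): [pear cherry kiwi]
  7. access cherry: HIT. Cache (old->new): [pear cherry kiwi]
  8. access eel: MISS, evict pear. Cache (old->new): [cherry kiwi eel]
  9. access elk: MISS, evict cherry. Cache (old->new): [kiwi eel elk]
  10. access eel: HIT. Cache (old->new): [kiwi eel elk]
  11. access cherry: MISS, evict kiwi. Cache (old->new): [eel elk cherry]
  12. access kiwi: MISS, evict eel. Cache (old->new): [elk cherry kiwi]
  13. access cherry: HIT. Cache (old->new): [elk cherry kiwi]
  14. access lemon: MISS, evict elk. Cache (old->new): [cherry kiwi lemon]
  15. access lemon: HIT. Cache (old->new): [cherry kiwi lemon]
  16. access eel: MISS, evict cherry. Cache (old->new): [kiwi lemon eel]
  17. access cherry: MISS, evict kiwi. Cache (old->new): [lemon eel cherry]
  18. access kiwi: MISS, evict lemon. Cache (old->new): [eel cherry kiwi]
  19. access lemon: MISS, evict eel. Cache (old->new): [cherry kiwi lemon]
  20. access kiwi: HIT. Cache (old->new): [cherry kiwi lemon]
  21. access eel: MISS, evict cherry. Cache (old->new): [kiwi lemon eel]
  22. access pear: MISS, evict kiwi. Cache (old->new): [lemon eel pear]
  23. access eel: HIT. Cache (old->new): [lemon eel pear]
  24. access pear: HIT. Cache (old->new): [lemon eel pear]
  25. access kiwi: MISS, evict lemon. Cache (old->new): [eel pear kiwi]
  26. access cherry: MISS, evict eel. Cache (old->new): [pear kiwi cherry]
  27. access elk: MISS, evict pear. Cache (old->new): [kiwi cherry elk]
  28. access pear: MISS, evict kiwi. Cache (old->new): [cherry elk pear]
  29. access kiwi: MISS, evict cherry. Cache (old->new): [elk pear kiwi]
  30. access kiwi: HIT. Cache (old->new): [elk pear kiwi]
  31. access elk: HIT. Cache (old->new): [elk pear kiwi]
  32. access elk: HIT. Cache (old->new): [elk pear kiwi]
  33. access elk: HIT. Cache (old->new): [elk pear kiwi]
  34. access elk: HIT. Cache (old->new): [elk pear kiwi]
  35. access cherry: MISS, evict elk. Cache (old->new): [pear kiwi cherry]
  36. access kiwi: HIT. Cache (old->new): [pear kiwi cherry]
  37. access eel: MISS, evict pear. Cache (old->new): [kiwi cherry eel]
  38. access eel: HIT. Cache (old->new): [kiwi cherry eel]
Total: 16 hits, 22 misses, 19 evictions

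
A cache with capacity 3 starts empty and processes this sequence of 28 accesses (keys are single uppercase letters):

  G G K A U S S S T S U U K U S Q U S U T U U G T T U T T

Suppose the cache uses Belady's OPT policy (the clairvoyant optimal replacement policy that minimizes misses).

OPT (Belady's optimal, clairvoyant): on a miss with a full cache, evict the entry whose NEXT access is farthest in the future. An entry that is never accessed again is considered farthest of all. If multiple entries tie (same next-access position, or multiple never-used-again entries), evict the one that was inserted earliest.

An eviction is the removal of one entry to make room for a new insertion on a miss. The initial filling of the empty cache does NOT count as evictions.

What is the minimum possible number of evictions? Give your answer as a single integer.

Answer: 7

Derivation:
OPT (Belady) simulation (capacity=3):
  1. access G: MISS. Cache: [G]
  2. access G: HIT. Next use of G: step 23. Cache: [G]
  3. access K: MISS. Cache: [G K]
  4. access A: MISS. Cache: [G K A]
  5. access U: MISS, evict A (next use: never). Cache: [G K U]
  6. access S: MISS, evict G (next use: step 23). Cache: [K U S]
  7. access S: HIT. Next use of S: step 8. Cache: [K U S]
  8. access S: HIT. Next use of S: step 10. Cache: [K U S]
  9. access T: MISS, evict K (next use: step 13). Cache: [U S T]
  10. access S: HIT. Next use of S: step 15. Cache: [U S T]
  11. access U: HIT. Next use of U: step 12. Cache: [U S T]
  12. access U: HIT. Next use of U: step 14. Cache: [U S T]
  13. access K: MISS, evict T (next use: step 20). Cache: [U S K]
  14. access U: HIT. Next use of U: step 17. Cache: [U S K]
  15. access S: HIT. Next use of S: step 18. Cache: [U S K]
  16. access Q: MISS, evict K (next use: never). Cache: [U S Q]
  17. access U: HIT. Next use of U: step 19. Cache: [U S Q]
  18. access S: HIT. Next use of S: never. Cache: [U S Q]
  19. access U: HIT. Next use of U: step 21. Cache: [U S Q]
  20. access T: MISS, evict S (next use: never). Cache: [U Q T]
  21. access U: HIT. Next use of U: step 22. Cache: [U Q T]
  22. access U: HIT. Next use of U: step 26. Cache: [U Q T]
  23. access G: MISS, evict Q (next use: never). Cache: [U T G]
  24. access T: HIT. Next use of T: step 25. Cache: [U T G]
  25. access T: HIT. Next use of T: step 27. Cache: [U T G]
  26. access U: HIT. Next use of U: never. Cache: [U T G]
  27. access T: HIT. Next use of T: step 28. Cache: [U T G]
  28. access T: HIT. Next use of T: never. Cache: [U T G]
Total: 18 hits, 10 misses, 7 evictions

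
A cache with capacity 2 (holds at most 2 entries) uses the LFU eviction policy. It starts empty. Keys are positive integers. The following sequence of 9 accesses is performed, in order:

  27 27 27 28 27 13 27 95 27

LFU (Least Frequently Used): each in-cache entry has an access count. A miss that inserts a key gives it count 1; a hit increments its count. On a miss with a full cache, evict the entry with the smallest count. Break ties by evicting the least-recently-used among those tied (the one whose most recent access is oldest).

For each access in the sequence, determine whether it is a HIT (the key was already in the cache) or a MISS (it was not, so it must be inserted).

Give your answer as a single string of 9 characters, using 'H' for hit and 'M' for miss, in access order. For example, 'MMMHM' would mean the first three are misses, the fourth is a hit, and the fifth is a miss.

Answer: MHHMHMHMH

Derivation:
LFU simulation (capacity=2):
  1. access 27: MISS. Cache: [27(c=1)]
  2. access 27: HIT, count now 2. Cache: [27(c=2)]
  3. access 27: HIT, count now 3. Cache: [27(c=3)]
  4. access 28: MISS. Cache: [28(c=1) 27(c=3)]
  5. access 27: HIT, count now 4. Cache: [28(c=1) 27(c=4)]
  6. access 13: MISS, evict 28(c=1). Cache: [13(c=1) 27(c=4)]
  7. access 27: HIT, count now 5. Cache: [13(c=1) 27(c=5)]
  8. access 95: MISS, evict 13(c=1). Cache: [95(c=1) 27(c=5)]
  9. access 27: HIT, count now 6. Cache: [95(c=1) 27(c=6)]
Total: 5 hits, 4 misses, 2 evictions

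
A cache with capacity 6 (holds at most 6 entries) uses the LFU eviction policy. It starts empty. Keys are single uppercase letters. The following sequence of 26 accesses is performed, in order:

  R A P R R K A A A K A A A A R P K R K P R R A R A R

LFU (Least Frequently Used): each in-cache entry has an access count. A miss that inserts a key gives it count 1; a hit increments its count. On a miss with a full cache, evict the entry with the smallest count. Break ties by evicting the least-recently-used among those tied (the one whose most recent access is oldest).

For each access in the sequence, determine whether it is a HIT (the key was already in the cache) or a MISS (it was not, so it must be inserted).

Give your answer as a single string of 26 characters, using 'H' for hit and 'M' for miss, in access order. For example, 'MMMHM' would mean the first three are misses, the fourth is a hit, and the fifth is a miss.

Answer: MMMHHMHHHHHHHHHHHHHHHHHHHH

Derivation:
LFU simulation (capacity=6):
  1. access R: MISS. Cache: [R(c=1)]
  2. access A: MISS. Cache: [R(c=1) A(c=1)]
  3. access P: MISS. Cache: [R(c=1) A(c=1) P(c=1)]
  4. access R: HIT, count now 2. Cache: [A(c=1) P(c=1) R(c=2)]
  5. access R: HIT, count now 3. Cache: [A(c=1) P(c=1) R(c=3)]
  6. access K: MISS. Cache: [A(c=1) P(c=1) K(c=1) R(c=3)]
  7. access A: HIT, count now 2. Cache: [P(c=1) K(c=1) A(c=2) R(c=3)]
  8. access A: HIT, count now 3. Cache: [P(c=1) K(c=1) R(c=3) A(c=3)]
  9. access A: HIT, count now 4. Cache: [P(c=1) K(c=1) R(c=3) A(c=4)]
  10. access K: HIT, count now 2. Cache: [P(c=1) K(c=2) R(c=3) A(c=4)]
  11. access A: HIT, count now 5. Cache: [P(c=1) K(c=2) R(c=3) A(c=5)]
  12. access A: HIT, count now 6. Cache: [P(c=1) K(c=2) R(c=3) A(c=6)]
  13. access A: HIT, count now 7. Cache: [P(c=1) K(c=2) R(c=3) A(c=7)]
  14. access A: HIT, count now 8. Cache: [P(c=1) K(c=2) R(c=3) A(c=8)]
  15. access R: HIT, count now 4. Cache: [P(c=1) K(c=2) R(c=4) A(c=8)]
  16. access P: HIT, count now 2. Cache: [K(c=2) P(c=2) R(c=4) A(c=8)]
  17. access K: HIT, count now 3. Cache: [P(c=2) K(c=3) R(c=4) A(c=8)]
  18. access R: HIT, count now 5. Cache: [P(c=2) K(c=3) R(c=5) A(c=8)]
  19. access K: HIT, count now 4. Cache: [P(c=2) K(c=4) R(c=5) A(c=8)]
  20. access P: HIT, count now 3. Cache: [P(c=3) K(c=4) R(c=5) A(c=8)]
  21. access R: HIT, count now 6. Cache: [P(c=3) K(c=4) R(c=6) A(c=8)]
  22. access R: HIT, count now 7. Cache: [P(c=3) K(c=4) R(c=7) A(c=8)]
  23. access A: HIT, count now 9. Cache: [P(c=3) K(c=4) R(c=7) A(c=9)]
  24. access R: HIT, count now 8. Cache: [P(c=3) K(c=4) R(c=8) A(c=9)]
  25. access A: HIT, count now 10. Cache: [P(c=3) K(c=4) R(c=8) A(c=10)]
  26. access R: HIT, count now 9. Cache: [P(c=3) K(c=4) R(c=9) A(c=10)]
Total: 22 hits, 4 misses, 0 evictions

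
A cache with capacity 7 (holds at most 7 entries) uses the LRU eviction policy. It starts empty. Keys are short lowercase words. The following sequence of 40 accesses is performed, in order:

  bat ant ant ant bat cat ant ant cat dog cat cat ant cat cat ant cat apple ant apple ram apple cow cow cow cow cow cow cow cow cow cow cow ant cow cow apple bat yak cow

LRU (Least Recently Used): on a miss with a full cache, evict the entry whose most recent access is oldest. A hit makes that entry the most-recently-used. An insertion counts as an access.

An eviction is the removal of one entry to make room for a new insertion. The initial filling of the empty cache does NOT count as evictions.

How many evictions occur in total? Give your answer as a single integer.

Answer: 1

Derivation:
LRU simulation (capacity=7):
  1. access bat: MISS. Cache (LRU->MRU): [bat]
  2. access ant: MISS. Cache (LRU->MRU): [bat ant]
  3. access ant: HIT. Cache (LRU->MRU): [bat ant]
  4. access ant: HIT. Cache (LRU->MRU): [bat ant]
  5. access bat: HIT. Cache (LRU->MRU): [ant bat]
  6. access cat: MISS. Cache (LRU->MRU): [ant bat cat]
  7. access ant: HIT. Cache (LRU->MRU): [bat cat ant]
  8. access ant: HIT. Cache (LRU->MRU): [bat cat ant]
  9. access cat: HIT. Cache (LRU->MRU): [bat ant cat]
  10. access dog: MISS. Cache (LRU->MRU): [bat ant cat dog]
  11. access cat: HIT. Cache (LRU->MRU): [bat ant dog cat]
  12. access cat: HIT. Cache (LRU->MRU): [bat ant dog cat]
  13. access ant: HIT. Cache (LRU->MRU): [bat dog cat ant]
  14. access cat: HIT. Cache (LRU->MRU): [bat dog ant cat]
  15. access cat: HIT. Cache (LRU->MRU): [bat dog ant cat]
  16. access ant: HIT. Cache (LRU->MRU): [bat dog cat ant]
  17. access cat: HIT. Cache (LRU->MRU): [bat dog ant cat]
  18. access apple: MISS. Cache (LRU->MRU): [bat dog ant cat apple]
  19. access ant: HIT. Cache (LRU->MRU): [bat dog cat apple ant]
  20. access apple: HIT. Cache (LRU->MRU): [bat dog cat ant apple]
  21. access ram: MISS. Cache (LRU->MRU): [bat dog cat ant apple ram]
  22. access apple: HIT. Cache (LRU->MRU): [bat dog cat ant ram apple]
  23. access cow: MISS. Cache (LRU->MRU): [bat dog cat ant ram apple cow]
  24. access cow: HIT. Cache (LRU->MRU): [bat dog cat ant ram apple cow]
  25. access cow: HIT. Cache (LRU->MRU): [bat dog cat ant ram apple cow]
  26. access cow: HIT. Cache (LRU->MRU): [bat dog cat ant ram apple cow]
  27. access cow: HIT. Cache (LRU->MRU): [bat dog cat ant ram apple cow]
  28. access cow: HIT. Cache (LRU->MRU): [bat dog cat ant ram apple cow]
  29. access cow: HIT. Cache (LRU->MRU): [bat dog cat ant ram apple cow]
  30. access cow: HIT. Cache (LRU->MRU): [bat dog cat ant ram apple cow]
  31. access cow: HIT. Cache (LRU->MRU): [bat dog cat ant ram apple cow]
  32. access cow: HIT. Cache (LRU->MRU): [bat dog cat ant ram apple cow]
  33. access cow: HIT. Cache (LRU->MRU): [bat dog cat ant ram apple cow]
  34. access ant: HIT. Cache (LRU->MRU): [bat dog cat ram apple cow ant]
  35. access cow: HIT. Cache (LRU->MRU): [bat dog cat ram apple ant cow]
  36. access cow: HIT. Cache (LRU->MRU): [bat dog cat ram apple ant cow]
  37. access apple: HIT. Cache (LRU->MRU): [bat dog cat ram ant cow apple]
  38. access bat: HIT. Cache (LRU->MRU): [dog cat ram ant cow apple bat]
  39. access yak: MISS, evict dog. Cache (LRU->MRU): [cat ram ant cow apple bat yak]
  40. access cow: HIT. Cache (LRU->MRU): [cat ram ant apple bat yak cow]
Total: 32 hits, 8 misses, 1 evictions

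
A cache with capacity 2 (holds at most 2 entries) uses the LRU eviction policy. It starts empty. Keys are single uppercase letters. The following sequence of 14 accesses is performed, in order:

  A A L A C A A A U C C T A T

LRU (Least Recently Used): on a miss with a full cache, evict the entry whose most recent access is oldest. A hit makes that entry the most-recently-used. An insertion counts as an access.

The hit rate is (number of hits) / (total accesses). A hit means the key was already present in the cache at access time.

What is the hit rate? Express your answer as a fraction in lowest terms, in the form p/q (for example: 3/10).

LRU simulation (capacity=2):
  1. access A: MISS. Cache (LRU->MRU): [A]
  2. access A: HIT. Cache (LRU->MRU): [A]
  3. access L: MISS. Cache (LRU->MRU): [A L]
  4. access A: HIT. Cache (LRU->MRU): [L A]
  5. access C: MISS, evict L. Cache (LRU->MRU): [A C]
  6. access A: HIT. Cache (LRU->MRU): [C A]
  7. access A: HIT. Cache (LRU->MRU): [C A]
  8. access A: HIT. Cache (LRU->MRU): [C A]
  9. access U: MISS, evict C. Cache (LRU->MRU): [A U]
  10. access C: MISS, evict A. Cache (LRU->MRU): [U C]
  11. access C: HIT. Cache (LRU->MRU): [U C]
  12. access T: MISS, evict U. Cache (LRU->MRU): [C T]
  13. access A: MISS, evict C. Cache (LRU->MRU): [T A]
  14. access T: HIT. Cache (LRU->MRU): [A T]
Total: 7 hits, 7 misses, 5 evictions

Hit rate = 7/14 = 1/2

Answer: 1/2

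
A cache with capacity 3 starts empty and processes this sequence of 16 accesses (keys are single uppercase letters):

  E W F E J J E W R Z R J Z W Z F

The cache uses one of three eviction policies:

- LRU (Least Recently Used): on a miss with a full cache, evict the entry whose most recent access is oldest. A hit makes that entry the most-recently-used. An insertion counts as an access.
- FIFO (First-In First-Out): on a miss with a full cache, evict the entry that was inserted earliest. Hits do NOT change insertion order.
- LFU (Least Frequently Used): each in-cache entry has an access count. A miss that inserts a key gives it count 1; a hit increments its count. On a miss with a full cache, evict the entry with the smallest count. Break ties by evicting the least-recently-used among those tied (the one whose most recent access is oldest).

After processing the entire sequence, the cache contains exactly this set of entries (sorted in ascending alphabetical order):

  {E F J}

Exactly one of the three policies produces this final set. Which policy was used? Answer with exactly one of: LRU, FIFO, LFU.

Simulating under each policy and comparing final sets:
  LRU: final set = {F W Z} -> differs
  FIFO: final set = {F J W} -> differs
  LFU: final set = {E F J} -> MATCHES target
Only LFU produces the target set.

Answer: LFU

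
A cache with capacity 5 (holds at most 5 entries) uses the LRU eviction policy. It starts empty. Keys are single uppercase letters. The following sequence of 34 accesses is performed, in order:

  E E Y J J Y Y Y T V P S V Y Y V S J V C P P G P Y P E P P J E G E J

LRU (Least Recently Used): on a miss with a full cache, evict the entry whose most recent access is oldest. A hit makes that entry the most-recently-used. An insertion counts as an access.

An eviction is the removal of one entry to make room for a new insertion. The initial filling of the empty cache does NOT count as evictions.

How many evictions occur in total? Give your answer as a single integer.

Answer: 9

Derivation:
LRU simulation (capacity=5):
  1. access E: MISS. Cache (LRU->MRU): [E]
  2. access E: HIT. Cache (LRU->MRU): [E]
  3. access Y: MISS. Cache (LRU->MRU): [E Y]
  4. access J: MISS. Cache (LRU->MRU): [E Y J]
  5. access J: HIT. Cache (LRU->MRU): [E Y J]
  6. access Y: HIT. Cache (LRU->MRU): [E J Y]
  7. access Y: HIT. Cache (LRU->MRU): [E J Y]
  8. access Y: HIT. Cache (LRU->MRU): [E J Y]
  9. access T: MISS. Cache (LRU->MRU): [E J Y T]
  10. access V: MISS. Cache (LRU->MRU): [E J Y T V]
  11. access P: MISS, evict E. Cache (LRU->MRU): [J Y T V P]
  12. access S: MISS, evict J. Cache (LRU->MRU): [Y T V P S]
  13. access V: HIT. Cache (LRU->MRU): [Y T P S V]
  14. access Y: HIT. Cache (LRU->MRU): [T P S V Y]
  15. access Y: HIT. Cache (LRU->MRU): [T P S V Y]
  16. access V: HIT. Cache (LRU->MRU): [T P S Y V]
  17. access S: HIT. Cache (LRU->MRU): [T P Y V S]
  18. access J: MISS, evict T. Cache (LRU->MRU): [P Y V S J]
  19. access V: HIT. Cache (LRU->MRU): [P Y S J V]
  20. access C: MISS, evict P. Cache (LRU->MRU): [Y S J V C]
  21. access P: MISS, evict Y. Cache (LRU->MRU): [S J V C P]
  22. access P: HIT. Cache (LRU->MRU): [S J V C P]
  23. access G: MISS, evict S. Cache (LRU->MRU): [J V C P G]
  24. access P: HIT. Cache (LRU->MRU): [J V C G P]
  25. access Y: MISS, evict J. Cache (LRU->MRU): [V C G P Y]
  26. access P: HIT. Cache (LRU->MRU): [V C G Y P]
  27. access E: MISS, evict V. Cache (LRU->MRU): [C G Y P E]
  28. access P: HIT. Cache (LRU->MRU): [C G Y E P]
  29. access P: HIT. Cache (LRU->MRU): [C G Y E P]
  30. access J: MISS, evict C. Cache (LRU->MRU): [G Y E P J]
  31. access E: HIT. Cache (LRU->MRU): [G Y P J E]
  32. access G: HIT. Cache (LRU->MRU): [Y P J E G]
  33. access E: HIT. Cache (LRU->MRU): [Y P J G E]
  34. access J: HIT. Cache (LRU->MRU): [Y P G E J]
Total: 20 hits, 14 misses, 9 evictions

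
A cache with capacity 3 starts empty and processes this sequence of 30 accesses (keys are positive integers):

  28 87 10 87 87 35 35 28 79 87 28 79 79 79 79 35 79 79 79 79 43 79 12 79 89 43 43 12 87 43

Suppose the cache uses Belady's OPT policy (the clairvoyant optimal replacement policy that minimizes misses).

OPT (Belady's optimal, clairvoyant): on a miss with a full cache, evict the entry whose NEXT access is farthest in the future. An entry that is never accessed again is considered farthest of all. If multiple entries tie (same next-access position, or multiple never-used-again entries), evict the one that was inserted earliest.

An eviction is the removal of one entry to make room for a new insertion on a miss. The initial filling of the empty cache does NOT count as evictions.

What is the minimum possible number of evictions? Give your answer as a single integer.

OPT (Belady) simulation (capacity=3):
  1. access 28: MISS. Cache: [28]
  2. access 87: MISS. Cache: [28 87]
  3. access 10: MISS. Cache: [28 87 10]
  4. access 87: HIT. Next use of 87: step 5. Cache: [28 87 10]
  5. access 87: HIT. Next use of 87: step 10. Cache: [28 87 10]
  6. access 35: MISS, evict 10 (next use: never). Cache: [28 87 35]
  7. access 35: HIT. Next use of 35: step 16. Cache: [28 87 35]
  8. access 28: HIT. Next use of 28: step 11. Cache: [28 87 35]
  9. access 79: MISS, evict 35 (next use: step 16). Cache: [28 87 79]
  10. access 87: HIT. Next use of 87: step 29. Cache: [28 87 79]
  11. access 28: HIT. Next use of 28: never. Cache: [28 87 79]
  12. access 79: HIT. Next use of 79: step 13. Cache: [28 87 79]
  13. access 79: HIT. Next use of 79: step 14. Cache: [28 87 79]
  14. access 79: HIT. Next use of 79: step 15. Cache: [28 87 79]
  15. access 79: HIT. Next use of 79: step 17. Cache: [28 87 79]
  16. access 35: MISS, evict 28 (next use: never). Cache: [87 79 35]
  17. access 79: HIT. Next use of 79: step 18. Cache: [87 79 35]
  18. access 79: HIT. Next use of 79: step 19. Cache: [87 79 35]
  19. access 79: HIT. Next use of 79: step 20. Cache: [87 79 35]
  20. access 79: HIT. Next use of 79: step 22. Cache: [87 79 35]
  21. access 43: MISS, evict 35 (next use: never). Cache: [87 79 43]
  22. access 79: HIT. Next use of 79: step 24. Cache: [87 79 43]
  23. access 12: MISS, evict 87 (next use: step 29). Cache: [79 43 12]
  24. access 79: HIT. Next use of 79: never. Cache: [79 43 12]
  25. access 89: MISS, evict 79 (next use: never). Cache: [43 12 89]
  26. access 43: HIT. Next use of 43: step 27. Cache: [43 12 89]
  27. access 43: HIT. Next use of 43: step 30. Cache: [43 12 89]
  28. access 12: HIT. Next use of 12: never. Cache: [43 12 89]
  29. access 87: MISS, evict 12 (next use: never). Cache: [43 89 87]
  30. access 43: HIT. Next use of 43: never. Cache: [43 89 87]
Total: 20 hits, 10 misses, 7 evictions

Answer: 7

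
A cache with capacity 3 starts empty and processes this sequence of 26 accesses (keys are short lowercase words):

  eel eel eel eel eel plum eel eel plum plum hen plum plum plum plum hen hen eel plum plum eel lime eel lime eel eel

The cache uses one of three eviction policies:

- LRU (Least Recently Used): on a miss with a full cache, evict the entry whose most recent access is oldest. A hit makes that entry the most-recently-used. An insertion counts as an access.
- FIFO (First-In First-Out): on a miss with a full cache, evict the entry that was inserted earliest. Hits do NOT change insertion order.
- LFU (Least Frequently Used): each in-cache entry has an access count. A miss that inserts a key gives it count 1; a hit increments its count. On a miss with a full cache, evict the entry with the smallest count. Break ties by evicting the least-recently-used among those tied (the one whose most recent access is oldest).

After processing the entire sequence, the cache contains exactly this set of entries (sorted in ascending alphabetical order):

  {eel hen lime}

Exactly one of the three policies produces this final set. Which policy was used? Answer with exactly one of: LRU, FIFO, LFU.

Answer: FIFO

Derivation:
Simulating under each policy and comparing final sets:
  LRU: final set = {eel lime plum} -> differs
  FIFO: final set = {eel hen lime} -> MATCHES target
  LFU: final set = {eel lime plum} -> differs
Only FIFO produces the target set.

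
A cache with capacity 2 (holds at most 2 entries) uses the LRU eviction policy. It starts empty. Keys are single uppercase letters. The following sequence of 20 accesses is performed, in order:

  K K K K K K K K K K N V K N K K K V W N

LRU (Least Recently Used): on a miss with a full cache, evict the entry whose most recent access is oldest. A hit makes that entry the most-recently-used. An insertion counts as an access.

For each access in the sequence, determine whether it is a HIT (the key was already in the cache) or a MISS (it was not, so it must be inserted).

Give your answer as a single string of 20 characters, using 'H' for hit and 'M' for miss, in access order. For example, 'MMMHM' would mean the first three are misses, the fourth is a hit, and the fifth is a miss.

LRU simulation (capacity=2):
  1. access K: MISS. Cache (LRU->MRU): [K]
  2. access K: HIT. Cache (LRU->MRU): [K]
  3. access K: HIT. Cache (LRU->MRU): [K]
  4. access K: HIT. Cache (LRU->MRU): [K]
  5. access K: HIT. Cache (LRU->MRU): [K]
  6. access K: HIT. Cache (LRU->MRU): [K]
  7. access K: HIT. Cache (LRU->MRU): [K]
  8. access K: HIT. Cache (LRU->MRU): [K]
  9. access K: HIT. Cache (LRU->MRU): [K]
  10. access K: HIT. Cache (LRU->MRU): [K]
  11. access N: MISS. Cache (LRU->MRU): [K N]
  12. access V: MISS, evict K. Cache (LRU->MRU): [N V]
  13. access K: MISS, evict N. Cache (LRU->MRU): [V K]
  14. access N: MISS, evict V. Cache (LRU->MRU): [K N]
  15. access K: HIT. Cache (LRU->MRU): [N K]
  16. access K: HIT. Cache (LRU->MRU): [N K]
  17. access K: HIT. Cache (LRU->MRU): [N K]
  18. access V: MISS, evict N. Cache (LRU->MRU): [K V]
  19. access W: MISS, evict K. Cache (LRU->MRU): [V W]
  20. access N: MISS, evict V. Cache (LRU->MRU): [W N]
Total: 12 hits, 8 misses, 6 evictions

Answer: MHHHHHHHHHMMMMHHHMMM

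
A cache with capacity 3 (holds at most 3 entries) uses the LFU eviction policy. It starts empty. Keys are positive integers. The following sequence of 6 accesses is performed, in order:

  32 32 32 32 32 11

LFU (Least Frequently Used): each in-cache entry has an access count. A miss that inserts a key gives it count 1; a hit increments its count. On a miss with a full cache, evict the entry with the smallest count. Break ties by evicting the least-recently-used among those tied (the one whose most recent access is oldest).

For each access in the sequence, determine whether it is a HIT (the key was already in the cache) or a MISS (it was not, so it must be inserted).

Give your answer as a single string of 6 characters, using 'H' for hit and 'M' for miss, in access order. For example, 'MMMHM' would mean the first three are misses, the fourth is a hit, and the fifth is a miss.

LFU simulation (capacity=3):
  1. access 32: MISS. Cache: [32(c=1)]
  2. access 32: HIT, count now 2. Cache: [32(c=2)]
  3. access 32: HIT, count now 3. Cache: [32(c=3)]
  4. access 32: HIT, count now 4. Cache: [32(c=4)]
  5. access 32: HIT, count now 5. Cache: [32(c=5)]
  6. access 11: MISS. Cache: [11(c=1) 32(c=5)]
Total: 4 hits, 2 misses, 0 evictions

Answer: MHHHHM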